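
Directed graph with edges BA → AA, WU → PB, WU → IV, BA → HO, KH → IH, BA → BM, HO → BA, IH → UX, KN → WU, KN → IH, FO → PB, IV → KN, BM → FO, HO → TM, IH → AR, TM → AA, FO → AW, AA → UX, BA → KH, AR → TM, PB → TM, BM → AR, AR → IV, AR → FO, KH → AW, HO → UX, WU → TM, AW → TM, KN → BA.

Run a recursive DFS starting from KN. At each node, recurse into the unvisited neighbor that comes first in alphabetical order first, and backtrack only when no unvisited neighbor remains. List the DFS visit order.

KN -> BA -> AA -> UX -> BM -> AR -> FO -> AW -> TM -> PB -> IV -> HO -> KH -> IH -> WU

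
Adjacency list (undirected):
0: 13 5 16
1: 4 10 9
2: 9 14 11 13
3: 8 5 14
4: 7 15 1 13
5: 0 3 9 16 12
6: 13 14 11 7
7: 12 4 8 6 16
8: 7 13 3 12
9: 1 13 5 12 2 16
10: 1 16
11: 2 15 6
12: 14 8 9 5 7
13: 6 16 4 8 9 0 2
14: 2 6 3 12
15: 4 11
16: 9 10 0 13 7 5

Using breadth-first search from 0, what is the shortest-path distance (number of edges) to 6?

2

Level 0: 0
Level 1: 5, 13, 16
Level 2: 2, 3, 4, 6, 7, 8, 9, 10, 12
Level 3: 1, 11, 14, 15
6 first appears at level 2.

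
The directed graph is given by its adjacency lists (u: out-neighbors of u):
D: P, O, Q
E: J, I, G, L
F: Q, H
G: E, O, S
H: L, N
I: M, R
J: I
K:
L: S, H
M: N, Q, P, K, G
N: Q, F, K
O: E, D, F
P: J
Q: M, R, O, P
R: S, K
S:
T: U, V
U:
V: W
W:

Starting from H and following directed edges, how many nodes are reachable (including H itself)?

BFS from H visits: H, N, L, Q, K, F, S, R, P, O, M, J, E, D, G, I
Reachable nodes: 16 of 20 total.

16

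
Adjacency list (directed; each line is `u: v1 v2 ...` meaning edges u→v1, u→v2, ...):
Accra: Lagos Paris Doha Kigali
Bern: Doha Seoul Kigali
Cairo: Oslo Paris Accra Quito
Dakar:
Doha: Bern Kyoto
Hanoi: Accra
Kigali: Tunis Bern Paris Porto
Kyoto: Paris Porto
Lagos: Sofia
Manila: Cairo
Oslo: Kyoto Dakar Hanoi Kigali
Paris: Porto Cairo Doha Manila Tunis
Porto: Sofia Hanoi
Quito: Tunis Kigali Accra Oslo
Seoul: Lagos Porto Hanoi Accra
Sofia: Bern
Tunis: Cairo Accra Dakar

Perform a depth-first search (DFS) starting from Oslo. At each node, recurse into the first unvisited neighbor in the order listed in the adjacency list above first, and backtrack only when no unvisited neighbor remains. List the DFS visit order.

Visit Oslo
Oslo → Kyoto
Kyoto → Paris
Paris → Porto
Porto → Sofia
Sofia → Bern
Bern → Doha
Bern → Seoul
Seoul → Lagos
Seoul → Hanoi
Hanoi → Accra
Accra → Kigali
Kigali → Tunis
Tunis → Cairo
Cairo → Quito
Tunis → Dakar
Paris → Manila

Oslo Kyoto Paris Porto Sofia Bern Doha Seoul Lagos Hanoi Accra Kigali Tunis Cairo Quito Dakar Manila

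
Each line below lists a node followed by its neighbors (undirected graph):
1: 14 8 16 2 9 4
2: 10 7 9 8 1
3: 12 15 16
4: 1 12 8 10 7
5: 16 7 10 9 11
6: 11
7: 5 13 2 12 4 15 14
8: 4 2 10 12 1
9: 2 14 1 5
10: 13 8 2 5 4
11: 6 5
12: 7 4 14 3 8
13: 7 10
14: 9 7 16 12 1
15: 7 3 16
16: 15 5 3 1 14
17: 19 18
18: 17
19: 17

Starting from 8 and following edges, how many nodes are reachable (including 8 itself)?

16

BFS from 8 visits: 8, 12, 10, 4, 2, 1, 14, 7, 3, 13, 5, 9, 16, 15, 11, 6
Reachable nodes: 16 of 19 total.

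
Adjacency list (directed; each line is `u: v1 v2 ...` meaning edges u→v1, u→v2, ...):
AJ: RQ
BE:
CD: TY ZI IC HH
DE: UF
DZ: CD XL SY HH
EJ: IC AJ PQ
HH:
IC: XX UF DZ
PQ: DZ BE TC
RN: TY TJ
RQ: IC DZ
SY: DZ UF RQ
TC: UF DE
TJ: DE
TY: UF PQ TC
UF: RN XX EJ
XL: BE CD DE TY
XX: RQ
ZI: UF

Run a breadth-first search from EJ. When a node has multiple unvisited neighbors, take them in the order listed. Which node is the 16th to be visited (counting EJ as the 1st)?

DE

Visit EJ; enqueue IC, AJ, PQ → queue [IC, AJ, PQ]
Visit IC; enqueue XX, UF, DZ → queue [AJ, PQ, XX, UF, DZ]
Visit AJ; enqueue RQ → queue [PQ, XX, UF, DZ, RQ]
Visit PQ; enqueue BE, TC → queue [XX, UF, DZ, RQ, BE, TC]
Visit XX → queue [UF, DZ, RQ, BE, TC]
Visit UF; enqueue RN → queue [DZ, RQ, BE, TC, RN]
Visit DZ; enqueue CD, XL, SY, HH → queue [RQ, BE, TC, RN, CD, XL, SY, HH]
Visit RQ → queue [BE, TC, RN, CD, XL, SY, HH]
Visit BE → queue [TC, RN, CD, XL, SY, HH]
Visit TC; enqueue DE → queue [RN, CD, XL, SY, HH, DE]
Visit RN; enqueue TY, TJ → queue [CD, XL, SY, HH, DE, TY, TJ]
Visit CD; enqueue ZI → queue [XL, SY, HH, DE, TY, TJ, ZI]
Visit XL → queue [SY, HH, DE, TY, TJ, ZI]
Visit SY → queue [HH, DE, TY, TJ, ZI]
Visit HH → queue [DE, TY, TJ, ZI]
Visit DE → queue [TY, TJ, ZI]
Visit TY → queue [TJ, ZI]
Visit TJ → queue [ZI]
Visit ZI → queue []

Visit order: EJ, IC, AJ, PQ, XX, UF, DZ, RQ, BE, TC, RN, CD, XL, SY, HH, DE, TY, TJ, ZI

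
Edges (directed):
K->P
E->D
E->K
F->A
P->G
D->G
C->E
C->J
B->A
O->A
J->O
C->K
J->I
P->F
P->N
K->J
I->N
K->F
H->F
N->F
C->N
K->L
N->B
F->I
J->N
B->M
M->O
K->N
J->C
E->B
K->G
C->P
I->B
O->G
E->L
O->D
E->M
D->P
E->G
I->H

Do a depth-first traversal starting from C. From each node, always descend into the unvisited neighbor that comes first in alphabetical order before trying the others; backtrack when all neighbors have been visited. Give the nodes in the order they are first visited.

C → E → B → A → M → O → D → G → P → F → I → H → N → K → J → L

Visit C
C → E
E → B
B → A
B → M
M → O
O → D
D → G
D → P
P → F
F → I
I → H
I → N
E → K
K → J
K → L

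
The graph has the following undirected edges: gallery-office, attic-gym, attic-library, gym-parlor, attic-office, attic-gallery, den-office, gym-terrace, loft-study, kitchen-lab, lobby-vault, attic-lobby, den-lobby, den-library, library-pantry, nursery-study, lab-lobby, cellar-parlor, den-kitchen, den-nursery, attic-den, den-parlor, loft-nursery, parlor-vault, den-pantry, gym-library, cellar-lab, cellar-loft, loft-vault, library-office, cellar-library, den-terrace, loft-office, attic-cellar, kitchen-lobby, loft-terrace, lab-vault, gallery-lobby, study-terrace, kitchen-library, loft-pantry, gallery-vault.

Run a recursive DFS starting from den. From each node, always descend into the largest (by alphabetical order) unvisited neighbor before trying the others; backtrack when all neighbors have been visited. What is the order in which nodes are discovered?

Visit den
den → terrace
terrace → study
study → nursery
nursery → loft
loft → vault
vault → parlor
parlor → gym
gym → library
library → pantry
library → office
office → gallery
gallery → lobby
lobby → lab
lab → kitchen
lab → cellar
cellar → attic

den, terrace, study, nursery, loft, vault, parlor, gym, library, pantry, office, gallery, lobby, lab, kitchen, cellar, attic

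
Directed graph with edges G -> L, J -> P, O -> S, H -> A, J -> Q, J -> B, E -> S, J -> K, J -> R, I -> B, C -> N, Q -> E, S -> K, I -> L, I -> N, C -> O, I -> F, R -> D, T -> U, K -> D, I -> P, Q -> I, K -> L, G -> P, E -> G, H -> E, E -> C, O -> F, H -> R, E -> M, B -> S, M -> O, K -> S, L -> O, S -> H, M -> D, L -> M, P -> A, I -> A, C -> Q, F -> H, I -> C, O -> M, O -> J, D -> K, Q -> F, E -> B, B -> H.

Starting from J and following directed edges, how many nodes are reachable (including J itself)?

19

BFS from J visits: J, B, K, P, Q, R, H, S, D, L, A, E, F, I, M, O, C, G, N
Reachable nodes: 19 of 21 total.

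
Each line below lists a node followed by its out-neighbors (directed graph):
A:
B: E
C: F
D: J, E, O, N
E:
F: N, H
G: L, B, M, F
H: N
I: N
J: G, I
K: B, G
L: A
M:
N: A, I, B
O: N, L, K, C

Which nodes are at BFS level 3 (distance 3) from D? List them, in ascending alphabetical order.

F, M

Level 0: D
Level 1: E, J, N, O
Level 2: A, B, C, G, I, K, L
Level 3: F, M
Level 4: H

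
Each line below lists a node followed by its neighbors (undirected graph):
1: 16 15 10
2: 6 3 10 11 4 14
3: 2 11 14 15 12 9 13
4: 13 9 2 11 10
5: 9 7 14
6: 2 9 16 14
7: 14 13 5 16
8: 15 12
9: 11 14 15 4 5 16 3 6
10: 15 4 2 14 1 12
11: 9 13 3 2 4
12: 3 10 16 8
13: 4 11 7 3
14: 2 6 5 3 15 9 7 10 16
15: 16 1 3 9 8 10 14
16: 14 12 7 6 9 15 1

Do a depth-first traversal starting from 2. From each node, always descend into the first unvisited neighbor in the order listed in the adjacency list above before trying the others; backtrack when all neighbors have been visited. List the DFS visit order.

2 -> 6 -> 9 -> 11 -> 13 -> 4 -> 10 -> 15 -> 16 -> 14 -> 5 -> 7 -> 3 -> 12 -> 8 -> 1

Visit 2
2 → 6
6 → 9
9 → 11
11 → 13
13 → 4
4 → 10
10 → 15
15 → 16
16 → 14
14 → 5
5 → 7
14 → 3
3 → 12
12 → 8
16 → 1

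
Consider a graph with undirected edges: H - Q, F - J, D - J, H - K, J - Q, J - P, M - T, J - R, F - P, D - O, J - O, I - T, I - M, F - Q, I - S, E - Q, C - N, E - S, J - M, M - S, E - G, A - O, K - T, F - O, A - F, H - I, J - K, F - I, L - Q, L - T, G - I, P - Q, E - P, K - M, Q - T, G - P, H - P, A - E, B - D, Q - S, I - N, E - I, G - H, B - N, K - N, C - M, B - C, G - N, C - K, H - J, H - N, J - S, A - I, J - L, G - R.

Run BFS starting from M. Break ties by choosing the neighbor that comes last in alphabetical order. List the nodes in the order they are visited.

Visit M; enqueue T, S, K, J, I, C → queue [T, S, K, J, I, C]
Visit T; enqueue Q, L → queue [S, K, J, I, C, Q, L]
Visit S; enqueue E → queue [K, J, I, C, Q, L, E]
Visit K; enqueue N, H → queue [J, I, C, Q, L, E, N, H]
Visit J; enqueue R, P, O, F, D → queue [I, C, Q, L, E, N, H, R, P, O, F, D]
Visit I; enqueue G, A → queue [C, Q, L, E, N, H, R, P, O, F, D, G, A]
Visit C; enqueue B → queue [Q, L, E, N, H, R, P, O, F, D, G, A, B]
Visit Q → queue [L, E, N, H, R, P, O, F, D, G, A, B]
Visit L → queue [E, N, H, R, P, O, F, D, G, A, B]
Visit E → queue [N, H, R, P, O, F, D, G, A, B]
Visit N → queue [H, R, P, O, F, D, G, A, B]
Visit H → queue [R, P, O, F, D, G, A, B]
Visit R → queue [P, O, F, D, G, A, B]
Visit P → queue [O, F, D, G, A, B]
Visit O → queue [F, D, G, A, B]
Visit F → queue [D, G, A, B]
Visit D → queue [G, A, B]
Visit G → queue [A, B]
Visit A → queue [B]
Visit B → queue []

M → T → S → K → J → I → C → Q → L → E → N → H → R → P → O → F → D → G → A → B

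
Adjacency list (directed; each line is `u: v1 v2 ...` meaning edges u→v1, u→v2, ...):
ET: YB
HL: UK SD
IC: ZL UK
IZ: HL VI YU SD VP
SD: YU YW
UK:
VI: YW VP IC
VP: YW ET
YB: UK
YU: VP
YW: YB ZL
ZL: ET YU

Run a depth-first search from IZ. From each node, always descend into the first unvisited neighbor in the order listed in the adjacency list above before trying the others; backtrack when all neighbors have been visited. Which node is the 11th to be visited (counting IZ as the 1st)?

Visit IZ
IZ → HL
HL → UK
HL → SD
SD → YU
YU → VP
VP → YW
YW → YB
YW → ZL
ZL → ET
IZ → VI
VI → IC

Visit order: IZ, HL, UK, SD, YU, VP, YW, YB, ZL, ET, VI, IC

VI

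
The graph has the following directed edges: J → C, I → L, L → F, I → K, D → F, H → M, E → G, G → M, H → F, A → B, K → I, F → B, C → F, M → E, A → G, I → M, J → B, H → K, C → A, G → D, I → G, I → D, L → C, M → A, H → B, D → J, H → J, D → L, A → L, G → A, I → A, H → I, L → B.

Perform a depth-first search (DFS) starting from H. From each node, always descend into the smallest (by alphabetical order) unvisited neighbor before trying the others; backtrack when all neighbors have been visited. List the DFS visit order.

H, B, F, I, A, G, D, J, C, L, M, E, K

Visit H
H → B
H → F
H → I
I → A
A → G
G → D
D → J
J → C
D → L
G → M
M → E
I → K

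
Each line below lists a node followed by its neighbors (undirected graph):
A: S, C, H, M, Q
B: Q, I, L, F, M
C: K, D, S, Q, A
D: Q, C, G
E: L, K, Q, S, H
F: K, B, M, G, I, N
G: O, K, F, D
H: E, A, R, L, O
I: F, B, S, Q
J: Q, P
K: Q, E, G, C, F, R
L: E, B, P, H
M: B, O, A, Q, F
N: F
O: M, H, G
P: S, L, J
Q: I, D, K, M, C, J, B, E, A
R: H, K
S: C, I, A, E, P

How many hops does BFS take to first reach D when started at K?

2

Level 0: K
Level 1: C, E, F, G, Q, R
Level 2: A, B, D, H, I, J, L, M, N, O, S
Level 3: P
D first appears at level 2.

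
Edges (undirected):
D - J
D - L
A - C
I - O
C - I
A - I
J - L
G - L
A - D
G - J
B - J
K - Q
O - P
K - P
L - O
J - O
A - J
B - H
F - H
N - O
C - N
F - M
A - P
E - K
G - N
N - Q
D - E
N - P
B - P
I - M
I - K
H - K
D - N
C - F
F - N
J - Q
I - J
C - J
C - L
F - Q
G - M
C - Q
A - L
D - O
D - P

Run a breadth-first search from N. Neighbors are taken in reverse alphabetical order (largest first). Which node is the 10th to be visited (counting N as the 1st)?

J

Visit N; enqueue Q, P, O, G, F, D, C → queue [Q, P, O, G, F, D, C]
Visit Q; enqueue K, J → queue [P, O, G, F, D, C, K, J]
Visit P; enqueue B, A → queue [O, G, F, D, C, K, J, B, A]
Visit O; enqueue L, I → queue [G, F, D, C, K, J, B, A, L, I]
Visit G; enqueue M → queue [F, D, C, K, J, B, A, L, I, M]
Visit F; enqueue H → queue [D, C, K, J, B, A, L, I, M, H]
Visit D; enqueue E → queue [C, K, J, B, A, L, I, M, H, E]
Visit C → queue [K, J, B, A, L, I, M, H, E]
Visit K → queue [J, B, A, L, I, M, H, E]
Visit J → queue [B, A, L, I, M, H, E]
Visit B → queue [A, L, I, M, H, E]
Visit A → queue [L, I, M, H, E]
Visit L → queue [I, M, H, E]
Visit I → queue [M, H, E]
Visit M → queue [H, E]
Visit H → queue [E]
Visit E → queue []

Visit order: N, Q, P, O, G, F, D, C, K, J, B, A, L, I, M, H, E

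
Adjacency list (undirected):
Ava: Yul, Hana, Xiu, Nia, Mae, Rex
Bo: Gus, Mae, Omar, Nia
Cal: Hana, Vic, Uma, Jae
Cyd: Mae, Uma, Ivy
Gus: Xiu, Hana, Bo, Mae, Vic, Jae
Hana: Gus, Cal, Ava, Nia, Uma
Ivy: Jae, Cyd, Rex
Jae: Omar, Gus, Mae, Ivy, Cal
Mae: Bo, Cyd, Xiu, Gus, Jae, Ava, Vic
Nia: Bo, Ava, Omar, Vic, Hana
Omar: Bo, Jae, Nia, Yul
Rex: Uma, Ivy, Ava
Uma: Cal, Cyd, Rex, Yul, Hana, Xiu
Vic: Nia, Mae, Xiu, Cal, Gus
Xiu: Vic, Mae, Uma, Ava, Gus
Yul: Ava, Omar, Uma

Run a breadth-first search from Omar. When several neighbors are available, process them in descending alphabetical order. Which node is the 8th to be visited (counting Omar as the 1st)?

Visit Omar; enqueue Yul, Nia, Jae, Bo → queue [Yul, Nia, Jae, Bo]
Visit Yul; enqueue Uma, Ava → queue [Nia, Jae, Bo, Uma, Ava]
Visit Nia; enqueue Vic, Hana → queue [Jae, Bo, Uma, Ava, Vic, Hana]
Visit Jae; enqueue Mae, Ivy, Gus, Cal → queue [Bo, Uma, Ava, Vic, Hana, Mae, Ivy, Gus, Cal]
Visit Bo → queue [Uma, Ava, Vic, Hana, Mae, Ivy, Gus, Cal]
Visit Uma; enqueue Xiu, Rex, Cyd → queue [Ava, Vic, Hana, Mae, Ivy, Gus, Cal, Xiu, Rex, Cyd]
Visit Ava → queue [Vic, Hana, Mae, Ivy, Gus, Cal, Xiu, Rex, Cyd]
Visit Vic → queue [Hana, Mae, Ivy, Gus, Cal, Xiu, Rex, Cyd]
Visit Hana → queue [Mae, Ivy, Gus, Cal, Xiu, Rex, Cyd]
Visit Mae → queue [Ivy, Gus, Cal, Xiu, Rex, Cyd]
Visit Ivy → queue [Gus, Cal, Xiu, Rex, Cyd]
Visit Gus → queue [Cal, Xiu, Rex, Cyd]
Visit Cal → queue [Xiu, Rex, Cyd]
Visit Xiu → queue [Rex, Cyd]
Visit Rex → queue [Cyd]
Visit Cyd → queue []

Visit order: Omar, Yul, Nia, Jae, Bo, Uma, Ava, Vic, Hana, Mae, Ivy, Gus, Cal, Xiu, Rex, Cyd

Vic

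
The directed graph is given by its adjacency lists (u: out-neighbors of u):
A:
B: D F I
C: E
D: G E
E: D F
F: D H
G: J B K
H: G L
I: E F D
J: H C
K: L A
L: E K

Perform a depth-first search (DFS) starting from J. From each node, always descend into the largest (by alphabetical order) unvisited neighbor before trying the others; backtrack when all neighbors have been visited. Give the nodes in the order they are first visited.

Visit J
J → H
H → L
L → K
K → A
L → E
E → F
F → D
D → G
G → B
B → I
J → C

J, H, L, K, A, E, F, D, G, B, I, C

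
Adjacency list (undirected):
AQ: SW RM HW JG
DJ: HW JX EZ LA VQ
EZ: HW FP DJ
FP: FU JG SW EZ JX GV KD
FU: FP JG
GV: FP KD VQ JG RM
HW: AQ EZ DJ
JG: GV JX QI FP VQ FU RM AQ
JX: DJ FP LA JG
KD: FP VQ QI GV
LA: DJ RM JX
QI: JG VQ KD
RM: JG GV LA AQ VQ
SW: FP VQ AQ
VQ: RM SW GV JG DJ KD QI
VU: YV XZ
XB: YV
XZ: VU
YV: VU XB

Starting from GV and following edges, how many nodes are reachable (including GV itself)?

15

BFS from GV visits: GV, FP, KD, VQ, JG, RM, FU, SW, EZ, JX, QI, DJ, AQ, LA, HW
Reachable nodes: 15 of 19 total.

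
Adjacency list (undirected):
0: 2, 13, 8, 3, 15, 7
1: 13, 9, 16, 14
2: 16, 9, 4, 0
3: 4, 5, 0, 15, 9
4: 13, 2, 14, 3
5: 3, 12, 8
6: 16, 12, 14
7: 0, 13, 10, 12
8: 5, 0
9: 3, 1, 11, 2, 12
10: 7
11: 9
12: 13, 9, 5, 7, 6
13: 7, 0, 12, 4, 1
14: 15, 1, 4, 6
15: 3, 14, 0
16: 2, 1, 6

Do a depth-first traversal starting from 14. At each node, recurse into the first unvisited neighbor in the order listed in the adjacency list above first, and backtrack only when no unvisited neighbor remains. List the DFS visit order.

Visit 14
14 → 15
15 → 3
3 → 4
4 → 13
13 → 7
7 → 0
0 → 2
2 → 16
16 → 1
1 → 9
9 → 11
9 → 12
12 → 5
5 → 8
12 → 6
7 → 10

14 -> 15 -> 3 -> 4 -> 13 -> 7 -> 0 -> 2 -> 16 -> 1 -> 9 -> 11 -> 12 -> 5 -> 8 -> 6 -> 10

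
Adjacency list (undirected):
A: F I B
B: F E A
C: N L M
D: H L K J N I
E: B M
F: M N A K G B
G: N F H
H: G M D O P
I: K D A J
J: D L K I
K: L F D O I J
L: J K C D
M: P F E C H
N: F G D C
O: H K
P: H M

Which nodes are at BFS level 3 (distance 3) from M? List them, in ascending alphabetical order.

Level 0: M
Level 1: C, E, F, H, P
Level 2: A, B, D, G, K, L, N, O
Level 3: I, J

I, J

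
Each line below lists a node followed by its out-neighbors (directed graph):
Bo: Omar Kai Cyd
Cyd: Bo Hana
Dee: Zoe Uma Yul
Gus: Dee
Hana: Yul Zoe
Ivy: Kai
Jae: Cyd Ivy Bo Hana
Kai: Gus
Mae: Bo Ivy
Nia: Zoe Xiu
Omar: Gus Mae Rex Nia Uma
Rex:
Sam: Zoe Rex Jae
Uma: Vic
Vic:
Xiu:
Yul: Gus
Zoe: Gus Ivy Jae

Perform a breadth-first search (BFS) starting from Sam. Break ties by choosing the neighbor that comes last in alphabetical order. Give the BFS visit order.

Sam Zoe Rex Jae Ivy Gus Hana Cyd Bo Kai Dee Yul Omar Uma Nia Mae Vic Xiu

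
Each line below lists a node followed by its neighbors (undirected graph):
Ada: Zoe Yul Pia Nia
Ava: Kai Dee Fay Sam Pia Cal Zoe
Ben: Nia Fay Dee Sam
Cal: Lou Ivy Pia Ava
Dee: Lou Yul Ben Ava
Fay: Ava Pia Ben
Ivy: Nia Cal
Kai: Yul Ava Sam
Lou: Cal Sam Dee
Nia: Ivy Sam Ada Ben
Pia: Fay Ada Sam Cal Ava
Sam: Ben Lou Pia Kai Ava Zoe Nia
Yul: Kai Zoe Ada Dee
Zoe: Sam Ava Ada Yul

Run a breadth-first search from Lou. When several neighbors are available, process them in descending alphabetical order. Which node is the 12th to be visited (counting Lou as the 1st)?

Ivy

Visit Lou; enqueue Sam, Dee, Cal → queue [Sam, Dee, Cal]
Visit Sam; enqueue Zoe, Pia, Nia, Kai, Ben, Ava → queue [Dee, Cal, Zoe, Pia, Nia, Kai, Ben, Ava]
Visit Dee; enqueue Yul → queue [Cal, Zoe, Pia, Nia, Kai, Ben, Ava, Yul]
Visit Cal; enqueue Ivy → queue [Zoe, Pia, Nia, Kai, Ben, Ava, Yul, Ivy]
Visit Zoe; enqueue Ada → queue [Pia, Nia, Kai, Ben, Ava, Yul, Ivy, Ada]
Visit Pia; enqueue Fay → queue [Nia, Kai, Ben, Ava, Yul, Ivy, Ada, Fay]
Visit Nia → queue [Kai, Ben, Ava, Yul, Ivy, Ada, Fay]
Visit Kai → queue [Ben, Ava, Yul, Ivy, Ada, Fay]
Visit Ben → queue [Ava, Yul, Ivy, Ada, Fay]
Visit Ava → queue [Yul, Ivy, Ada, Fay]
Visit Yul → queue [Ivy, Ada, Fay]
Visit Ivy → queue [Ada, Fay]
Visit Ada → queue [Fay]
Visit Fay → queue []

Visit order: Lou, Sam, Dee, Cal, Zoe, Pia, Nia, Kai, Ben, Ava, Yul, Ivy, Ada, Fay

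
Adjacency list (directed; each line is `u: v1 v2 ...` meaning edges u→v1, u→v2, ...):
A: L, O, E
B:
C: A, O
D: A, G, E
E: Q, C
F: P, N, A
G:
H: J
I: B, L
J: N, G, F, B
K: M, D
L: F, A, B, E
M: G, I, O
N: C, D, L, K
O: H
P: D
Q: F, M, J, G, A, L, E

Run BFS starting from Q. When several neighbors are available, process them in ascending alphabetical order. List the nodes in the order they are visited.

Visit Q; enqueue A, E, F, G, J, L, M → queue [A, E, F, G, J, L, M]
Visit A; enqueue O → queue [E, F, G, J, L, M, O]
Visit E; enqueue C → queue [F, G, J, L, M, O, C]
Visit F; enqueue N, P → queue [G, J, L, M, O, C, N, P]
Visit G → queue [J, L, M, O, C, N, P]
Visit J; enqueue B → queue [L, M, O, C, N, P, B]
Visit L → queue [M, O, C, N, P, B]
Visit M; enqueue I → queue [O, C, N, P, B, I]
Visit O; enqueue H → queue [C, N, P, B, I, H]
Visit C → queue [N, P, B, I, H]
Visit N; enqueue D, K → queue [P, B, I, H, D, K]
Visit P → queue [B, I, H, D, K]
Visit B → queue [I, H, D, K]
Visit I → queue [H, D, K]
Visit H → queue [D, K]
Visit D → queue [K]
Visit K → queue []

Q, A, E, F, G, J, L, M, O, C, N, P, B, I, H, D, K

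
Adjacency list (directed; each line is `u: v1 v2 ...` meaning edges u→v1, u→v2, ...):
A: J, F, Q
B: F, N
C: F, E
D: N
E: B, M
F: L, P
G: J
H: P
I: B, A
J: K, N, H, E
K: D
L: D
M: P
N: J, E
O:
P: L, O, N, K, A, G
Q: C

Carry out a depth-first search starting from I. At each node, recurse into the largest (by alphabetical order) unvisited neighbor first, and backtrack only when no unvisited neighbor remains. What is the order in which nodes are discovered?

Visit I
I → B
B → N
N → J
J → K
K → D
J → H
H → P
P → O
P → L
P → G
P → A
A → Q
Q → C
C → F
C → E
E → M

I B N J K D H P O L G A Q C F E M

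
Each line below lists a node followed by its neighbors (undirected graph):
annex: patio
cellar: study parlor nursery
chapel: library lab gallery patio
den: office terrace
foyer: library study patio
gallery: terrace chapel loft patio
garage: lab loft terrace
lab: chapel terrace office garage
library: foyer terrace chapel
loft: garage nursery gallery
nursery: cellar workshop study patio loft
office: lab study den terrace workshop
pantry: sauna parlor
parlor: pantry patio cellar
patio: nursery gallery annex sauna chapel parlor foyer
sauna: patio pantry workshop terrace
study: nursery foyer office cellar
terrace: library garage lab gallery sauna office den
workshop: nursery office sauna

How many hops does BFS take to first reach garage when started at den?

2

Level 0: den
Level 1: office, terrace
Level 2: gallery, garage, lab, library, sauna, study, workshop
Level 3: cellar, chapel, foyer, loft, nursery, pantry, patio
Level 4: annex, parlor
garage first appears at level 2.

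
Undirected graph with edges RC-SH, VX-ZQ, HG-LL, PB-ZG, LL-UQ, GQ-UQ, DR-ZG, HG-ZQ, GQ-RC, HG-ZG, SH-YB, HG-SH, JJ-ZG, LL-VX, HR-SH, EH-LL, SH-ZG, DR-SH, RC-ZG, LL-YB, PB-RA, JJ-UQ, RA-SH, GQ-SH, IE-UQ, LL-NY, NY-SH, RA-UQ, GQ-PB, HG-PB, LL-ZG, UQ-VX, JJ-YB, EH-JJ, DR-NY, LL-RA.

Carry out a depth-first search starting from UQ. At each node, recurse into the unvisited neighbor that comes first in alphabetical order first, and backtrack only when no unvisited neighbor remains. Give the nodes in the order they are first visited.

UQ → GQ → PB → HG → LL → EH → JJ → YB → SH → DR → NY → ZG → RC → HR → RA → VX → ZQ → IE

Visit UQ
UQ → GQ
GQ → PB
PB → HG
HG → LL
LL → EH
EH → JJ
JJ → YB
YB → SH
SH → DR
DR → NY
DR → ZG
ZG → RC
SH → HR
SH → RA
LL → VX
VX → ZQ
UQ → IE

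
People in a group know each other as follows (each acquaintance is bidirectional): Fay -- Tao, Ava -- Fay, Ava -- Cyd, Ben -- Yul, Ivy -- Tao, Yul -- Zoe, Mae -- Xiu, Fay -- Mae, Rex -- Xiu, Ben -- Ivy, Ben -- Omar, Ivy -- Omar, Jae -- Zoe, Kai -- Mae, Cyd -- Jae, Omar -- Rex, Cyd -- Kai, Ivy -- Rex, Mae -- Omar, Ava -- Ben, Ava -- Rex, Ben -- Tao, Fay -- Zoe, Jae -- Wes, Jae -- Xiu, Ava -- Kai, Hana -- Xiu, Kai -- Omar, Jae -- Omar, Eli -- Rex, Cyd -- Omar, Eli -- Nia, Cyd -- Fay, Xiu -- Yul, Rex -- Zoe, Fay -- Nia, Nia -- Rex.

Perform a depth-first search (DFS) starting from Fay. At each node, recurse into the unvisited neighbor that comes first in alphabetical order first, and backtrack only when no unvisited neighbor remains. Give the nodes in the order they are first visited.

Fay Ava Ben Ivy Omar Cyd Jae Wes Xiu Hana Mae Kai Rex Eli Nia Zoe Yul Tao

Visit Fay
Fay → Ava
Ava → Ben
Ben → Ivy
Ivy → Omar
Omar → Cyd
Cyd → Jae
Jae → Wes
Jae → Xiu
Xiu → Hana
Xiu → Mae
Mae → Kai
Xiu → Rex
Rex → Eli
Eli → Nia
Rex → Zoe
Zoe → Yul
Ivy → Tao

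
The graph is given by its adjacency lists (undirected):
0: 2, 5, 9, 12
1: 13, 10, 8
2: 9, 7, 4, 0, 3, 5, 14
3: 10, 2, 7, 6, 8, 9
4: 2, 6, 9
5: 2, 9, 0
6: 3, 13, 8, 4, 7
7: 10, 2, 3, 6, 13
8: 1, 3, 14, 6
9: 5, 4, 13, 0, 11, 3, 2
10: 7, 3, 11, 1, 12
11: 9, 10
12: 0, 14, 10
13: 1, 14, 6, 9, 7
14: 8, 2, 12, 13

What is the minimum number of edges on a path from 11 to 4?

2

Level 0: 11
Level 1: 9, 10
Level 2: 0, 1, 2, 3, 4, 5, 7, 12, 13
Level 3: 6, 8, 14
4 first appears at level 2.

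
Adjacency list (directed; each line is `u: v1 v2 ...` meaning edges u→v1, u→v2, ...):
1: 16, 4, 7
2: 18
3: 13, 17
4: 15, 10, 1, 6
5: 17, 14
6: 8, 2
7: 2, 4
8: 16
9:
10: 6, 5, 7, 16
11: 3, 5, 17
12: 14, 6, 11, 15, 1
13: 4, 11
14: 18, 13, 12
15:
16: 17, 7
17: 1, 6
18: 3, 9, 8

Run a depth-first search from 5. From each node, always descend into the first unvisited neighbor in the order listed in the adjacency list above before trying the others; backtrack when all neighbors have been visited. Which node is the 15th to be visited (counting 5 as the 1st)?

11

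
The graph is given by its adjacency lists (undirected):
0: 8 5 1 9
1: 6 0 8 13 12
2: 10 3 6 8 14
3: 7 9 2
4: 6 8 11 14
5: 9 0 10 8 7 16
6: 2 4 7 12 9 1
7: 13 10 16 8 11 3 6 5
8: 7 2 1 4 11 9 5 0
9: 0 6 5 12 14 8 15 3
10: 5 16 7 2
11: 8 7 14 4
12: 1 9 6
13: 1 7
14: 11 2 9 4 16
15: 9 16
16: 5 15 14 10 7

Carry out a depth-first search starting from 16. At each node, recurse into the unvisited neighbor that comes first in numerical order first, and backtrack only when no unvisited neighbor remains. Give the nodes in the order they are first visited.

16 5 0 1 6 2 3 7 8 4 11 14 9 12 15 10 13

Visit 16
16 → 5
5 → 0
0 → 1
1 → 6
6 → 2
2 → 3
3 → 7
7 → 8
8 → 4
4 → 11
11 → 14
14 → 9
9 → 12
9 → 15
7 → 10
7 → 13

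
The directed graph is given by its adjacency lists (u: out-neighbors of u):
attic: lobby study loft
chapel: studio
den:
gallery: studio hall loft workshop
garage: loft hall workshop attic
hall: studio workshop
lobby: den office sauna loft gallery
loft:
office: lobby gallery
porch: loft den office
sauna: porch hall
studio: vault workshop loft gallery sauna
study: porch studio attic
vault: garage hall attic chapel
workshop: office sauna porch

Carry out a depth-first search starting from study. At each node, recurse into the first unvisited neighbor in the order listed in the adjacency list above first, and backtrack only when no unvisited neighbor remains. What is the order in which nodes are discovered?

Visit study
study → porch
porch → loft
porch → den
porch → office
office → lobby
lobby → sauna
sauna → hall
hall → studio
studio → vault
vault → garage
garage → workshop
garage → attic
vault → chapel
studio → gallery

study -> porch -> loft -> den -> office -> lobby -> sauna -> hall -> studio -> vault -> garage -> workshop -> attic -> chapel -> gallery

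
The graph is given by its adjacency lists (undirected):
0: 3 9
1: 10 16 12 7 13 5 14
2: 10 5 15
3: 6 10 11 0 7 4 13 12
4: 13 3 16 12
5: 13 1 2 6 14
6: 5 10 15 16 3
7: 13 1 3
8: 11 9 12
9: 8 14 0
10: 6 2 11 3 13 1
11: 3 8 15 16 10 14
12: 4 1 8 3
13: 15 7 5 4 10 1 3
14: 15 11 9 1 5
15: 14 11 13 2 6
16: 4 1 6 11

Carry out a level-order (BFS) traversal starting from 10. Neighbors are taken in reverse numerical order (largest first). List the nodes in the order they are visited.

10, 13, 11, 6, 3, 2, 1, 15, 7, 5, 4, 16, 14, 8, 12, 0, 9

Visit 10; enqueue 13, 11, 6, 3, 2, 1 → queue [13, 11, 6, 3, 2, 1]
Visit 13; enqueue 15, 7, 5, 4 → queue [11, 6, 3, 2, 1, 15, 7, 5, 4]
Visit 11; enqueue 16, 14, 8 → queue [6, 3, 2, 1, 15, 7, 5, 4, 16, 14, 8]
Visit 6 → queue [3, 2, 1, 15, 7, 5, 4, 16, 14, 8]
Visit 3; enqueue 12, 0 → queue [2, 1, 15, 7, 5, 4, 16, 14, 8, 12, 0]
Visit 2 → queue [1, 15, 7, 5, 4, 16, 14, 8, 12, 0]
Visit 1 → queue [15, 7, 5, 4, 16, 14, 8, 12, 0]
Visit 15 → queue [7, 5, 4, 16, 14, 8, 12, 0]
Visit 7 → queue [5, 4, 16, 14, 8, 12, 0]
Visit 5 → queue [4, 16, 14, 8, 12, 0]
Visit 4 → queue [16, 14, 8, 12, 0]
Visit 16 → queue [14, 8, 12, 0]
Visit 14; enqueue 9 → queue [8, 12, 0, 9]
Visit 8 → queue [12, 0, 9]
Visit 12 → queue [0, 9]
Visit 0 → queue [9]
Visit 9 → queue []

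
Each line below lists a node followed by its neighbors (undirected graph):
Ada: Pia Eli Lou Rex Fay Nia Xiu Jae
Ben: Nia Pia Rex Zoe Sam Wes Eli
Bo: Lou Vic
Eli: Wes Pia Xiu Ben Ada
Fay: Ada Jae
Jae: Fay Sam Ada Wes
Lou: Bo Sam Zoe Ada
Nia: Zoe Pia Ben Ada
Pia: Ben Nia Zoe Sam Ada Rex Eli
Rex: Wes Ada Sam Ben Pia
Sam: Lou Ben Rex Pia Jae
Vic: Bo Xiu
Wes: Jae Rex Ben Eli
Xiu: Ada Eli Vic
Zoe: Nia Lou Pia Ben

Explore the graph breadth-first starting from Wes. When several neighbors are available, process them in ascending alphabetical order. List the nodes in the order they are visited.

Visit Wes; enqueue Ben, Eli, Jae, Rex → queue [Ben, Eli, Jae, Rex]
Visit Ben; enqueue Nia, Pia, Sam, Zoe → queue [Eli, Jae, Rex, Nia, Pia, Sam, Zoe]
Visit Eli; enqueue Ada, Xiu → queue [Jae, Rex, Nia, Pia, Sam, Zoe, Ada, Xiu]
Visit Jae; enqueue Fay → queue [Rex, Nia, Pia, Sam, Zoe, Ada, Xiu, Fay]
Visit Rex → queue [Nia, Pia, Sam, Zoe, Ada, Xiu, Fay]
Visit Nia → queue [Pia, Sam, Zoe, Ada, Xiu, Fay]
Visit Pia → queue [Sam, Zoe, Ada, Xiu, Fay]
Visit Sam; enqueue Lou → queue [Zoe, Ada, Xiu, Fay, Lou]
Visit Zoe → queue [Ada, Xiu, Fay, Lou]
Visit Ada → queue [Xiu, Fay, Lou]
Visit Xiu; enqueue Vic → queue [Fay, Lou, Vic]
Visit Fay → queue [Lou, Vic]
Visit Lou; enqueue Bo → queue [Vic, Bo]
Visit Vic → queue [Bo]
Visit Bo → queue []

Wes -> Ben -> Eli -> Jae -> Rex -> Nia -> Pia -> Sam -> Zoe -> Ada -> Xiu -> Fay -> Lou -> Vic -> Bo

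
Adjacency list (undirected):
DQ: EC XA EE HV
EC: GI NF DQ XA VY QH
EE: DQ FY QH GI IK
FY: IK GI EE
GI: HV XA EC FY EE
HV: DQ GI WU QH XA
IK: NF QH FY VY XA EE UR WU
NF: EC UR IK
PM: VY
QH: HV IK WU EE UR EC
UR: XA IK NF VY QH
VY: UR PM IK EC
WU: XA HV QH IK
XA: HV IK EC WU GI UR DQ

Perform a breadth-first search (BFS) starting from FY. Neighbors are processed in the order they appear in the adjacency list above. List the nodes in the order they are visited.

FY -> IK -> GI -> EE -> NF -> QH -> VY -> XA -> UR -> WU -> HV -> EC -> DQ -> PM

Visit FY; enqueue IK, GI, EE → queue [IK, GI, EE]
Visit IK; enqueue NF, QH, VY, XA, UR, WU → queue [GI, EE, NF, QH, VY, XA, UR, WU]
Visit GI; enqueue HV, EC → queue [EE, NF, QH, VY, XA, UR, WU, HV, EC]
Visit EE; enqueue DQ → queue [NF, QH, VY, XA, UR, WU, HV, EC, DQ]
Visit NF → queue [QH, VY, XA, UR, WU, HV, EC, DQ]
Visit QH → queue [VY, XA, UR, WU, HV, EC, DQ]
Visit VY; enqueue PM → queue [XA, UR, WU, HV, EC, DQ, PM]
Visit XA → queue [UR, WU, HV, EC, DQ, PM]
Visit UR → queue [WU, HV, EC, DQ, PM]
Visit WU → queue [HV, EC, DQ, PM]
Visit HV → queue [EC, DQ, PM]
Visit EC → queue [DQ, PM]
Visit DQ → queue [PM]
Visit PM → queue []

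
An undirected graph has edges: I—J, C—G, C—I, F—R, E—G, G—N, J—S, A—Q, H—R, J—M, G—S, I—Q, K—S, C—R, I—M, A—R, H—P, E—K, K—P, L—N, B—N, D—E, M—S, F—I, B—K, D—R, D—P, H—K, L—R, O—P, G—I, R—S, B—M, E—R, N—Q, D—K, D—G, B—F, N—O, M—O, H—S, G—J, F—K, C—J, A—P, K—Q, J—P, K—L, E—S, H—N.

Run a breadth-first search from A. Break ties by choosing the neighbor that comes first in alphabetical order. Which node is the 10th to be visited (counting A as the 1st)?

I

Visit A; enqueue P, Q, R → queue [P, Q, R]
Visit P; enqueue D, H, J, K, O → queue [Q, R, D, H, J, K, O]
Visit Q; enqueue I, N → queue [R, D, H, J, K, O, I, N]
Visit R; enqueue C, E, F, L, S → queue [D, H, J, K, O, I, N, C, E, F, L, S]
Visit D; enqueue G → queue [H, J, K, O, I, N, C, E, F, L, S, G]
Visit H → queue [J, K, O, I, N, C, E, F, L, S, G]
Visit J; enqueue M → queue [K, O, I, N, C, E, F, L, S, G, M]
Visit K; enqueue B → queue [O, I, N, C, E, F, L, S, G, M, B]
Visit O → queue [I, N, C, E, F, L, S, G, M, B]
Visit I → queue [N, C, E, F, L, S, G, M, B]
Visit N → queue [C, E, F, L, S, G, M, B]
Visit C → queue [E, F, L, S, G, M, B]
Visit E → queue [F, L, S, G, M, B]
Visit F → queue [L, S, G, M, B]
Visit L → queue [S, G, M, B]
Visit S → queue [G, M, B]
Visit G → queue [M, B]
Visit M → queue [B]
Visit B → queue []

Visit order: A, P, Q, R, D, H, J, K, O, I, N, C, E, F, L, S, G, M, B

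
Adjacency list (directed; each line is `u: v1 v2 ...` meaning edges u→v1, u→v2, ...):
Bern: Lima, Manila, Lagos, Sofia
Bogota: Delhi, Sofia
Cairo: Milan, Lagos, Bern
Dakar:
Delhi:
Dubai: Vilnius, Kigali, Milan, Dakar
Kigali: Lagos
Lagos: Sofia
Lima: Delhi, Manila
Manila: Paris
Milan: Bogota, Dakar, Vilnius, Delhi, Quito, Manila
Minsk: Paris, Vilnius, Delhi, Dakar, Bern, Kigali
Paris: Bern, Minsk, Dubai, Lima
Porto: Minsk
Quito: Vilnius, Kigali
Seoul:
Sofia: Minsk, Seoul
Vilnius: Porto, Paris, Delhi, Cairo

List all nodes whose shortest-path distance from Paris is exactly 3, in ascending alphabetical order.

Level 0: Paris
Level 1: Bern, Dubai, Lima, Minsk
Level 2: Dakar, Delhi, Kigali, Lagos, Manila, Milan, Sofia, Vilnius
Level 3: Bogota, Cairo, Porto, Quito, Seoul

Bogota, Cairo, Porto, Quito, Seoul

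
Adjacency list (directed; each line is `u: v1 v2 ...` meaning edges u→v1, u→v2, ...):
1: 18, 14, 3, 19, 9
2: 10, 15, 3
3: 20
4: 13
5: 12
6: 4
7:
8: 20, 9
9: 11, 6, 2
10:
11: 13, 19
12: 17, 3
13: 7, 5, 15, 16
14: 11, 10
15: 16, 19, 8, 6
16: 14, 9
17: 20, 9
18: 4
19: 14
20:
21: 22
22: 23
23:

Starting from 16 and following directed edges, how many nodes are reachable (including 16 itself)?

18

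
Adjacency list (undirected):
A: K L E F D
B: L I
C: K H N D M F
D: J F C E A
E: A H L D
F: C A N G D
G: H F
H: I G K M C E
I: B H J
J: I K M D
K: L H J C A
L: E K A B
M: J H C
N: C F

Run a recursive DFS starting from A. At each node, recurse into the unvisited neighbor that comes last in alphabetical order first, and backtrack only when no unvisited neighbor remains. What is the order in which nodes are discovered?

A -> L -> K -> J -> M -> H -> I -> B -> G -> F -> N -> C -> D -> E

Visit A
A → L
L → K
K → J
J → M
M → H
H → I
I → B
H → G
G → F
F → N
N → C
C → D
D → E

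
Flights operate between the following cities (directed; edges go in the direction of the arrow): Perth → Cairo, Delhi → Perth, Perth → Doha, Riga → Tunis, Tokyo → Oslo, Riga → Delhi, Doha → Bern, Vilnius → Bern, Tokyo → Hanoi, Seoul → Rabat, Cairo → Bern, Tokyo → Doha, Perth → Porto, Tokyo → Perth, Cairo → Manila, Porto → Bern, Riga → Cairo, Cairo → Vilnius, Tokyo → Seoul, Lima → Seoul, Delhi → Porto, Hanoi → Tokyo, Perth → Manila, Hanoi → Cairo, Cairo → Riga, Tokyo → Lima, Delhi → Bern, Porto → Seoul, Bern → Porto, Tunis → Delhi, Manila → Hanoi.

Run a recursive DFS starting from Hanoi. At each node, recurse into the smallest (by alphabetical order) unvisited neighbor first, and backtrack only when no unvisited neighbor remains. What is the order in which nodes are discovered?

Hanoi → Cairo → Bern → Porto → Seoul → Rabat → Manila → Riga → Delhi → Perth → Doha → Tunis → Vilnius → Tokyo → Lima → Oslo

Visit Hanoi
Hanoi → Cairo
Cairo → Bern
Bern → Porto
Porto → Seoul
Seoul → Rabat
Cairo → Manila
Cairo → Riga
Riga → Delhi
Delhi → Perth
Perth → Doha
Riga → Tunis
Cairo → Vilnius
Hanoi → Tokyo
Tokyo → Lima
Tokyo → Oslo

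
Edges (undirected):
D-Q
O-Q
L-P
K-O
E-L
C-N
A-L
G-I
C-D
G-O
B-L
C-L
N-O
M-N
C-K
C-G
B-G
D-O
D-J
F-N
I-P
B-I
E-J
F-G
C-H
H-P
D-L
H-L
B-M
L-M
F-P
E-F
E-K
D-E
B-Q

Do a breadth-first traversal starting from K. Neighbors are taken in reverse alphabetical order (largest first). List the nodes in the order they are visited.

Visit K; enqueue O, E, C → queue [O, E, C]
Visit O; enqueue Q, N, G, D → queue [E, C, Q, N, G, D]
Visit E; enqueue L, J, F → queue [C, Q, N, G, D, L, J, F]
Visit C; enqueue H → queue [Q, N, G, D, L, J, F, H]
Visit Q; enqueue B → queue [N, G, D, L, J, F, H, B]
Visit N; enqueue M → queue [G, D, L, J, F, H, B, M]
Visit G; enqueue I → queue [D, L, J, F, H, B, M, I]
Visit D → queue [L, J, F, H, B, M, I]
Visit L; enqueue P, A → queue [J, F, H, B, M, I, P, A]
Visit J → queue [F, H, B, M, I, P, A]
Visit F → queue [H, B, M, I, P, A]
Visit H → queue [B, M, I, P, A]
Visit B → queue [M, I, P, A]
Visit M → queue [I, P, A]
Visit I → queue [P, A]
Visit P → queue [A]
Visit A → queue []

K → O → E → C → Q → N → G → D → L → J → F → H → B → M → I → P → A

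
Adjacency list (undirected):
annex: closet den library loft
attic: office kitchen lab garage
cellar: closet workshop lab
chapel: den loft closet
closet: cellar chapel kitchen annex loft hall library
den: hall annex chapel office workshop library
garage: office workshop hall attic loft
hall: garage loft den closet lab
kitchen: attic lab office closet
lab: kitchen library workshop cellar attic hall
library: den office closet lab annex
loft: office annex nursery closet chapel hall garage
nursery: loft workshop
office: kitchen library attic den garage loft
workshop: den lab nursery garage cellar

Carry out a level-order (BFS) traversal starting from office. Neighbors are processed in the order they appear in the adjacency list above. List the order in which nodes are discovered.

office, kitchen, library, attic, den, garage, loft, lab, closet, annex, hall, chapel, workshop, nursery, cellar

Visit office; enqueue kitchen, library, attic, den, garage, loft → queue [kitchen, library, attic, den, garage, loft]
Visit kitchen; enqueue lab, closet → queue [library, attic, den, garage, loft, lab, closet]
Visit library; enqueue annex → queue [attic, den, garage, loft, lab, closet, annex]
Visit attic → queue [den, garage, loft, lab, closet, annex]
Visit den; enqueue hall, chapel, workshop → queue [garage, loft, lab, closet, annex, hall, chapel, workshop]
Visit garage → queue [loft, lab, closet, annex, hall, chapel, workshop]
Visit loft; enqueue nursery → queue [lab, closet, annex, hall, chapel, workshop, nursery]
Visit lab; enqueue cellar → queue [closet, annex, hall, chapel, workshop, nursery, cellar]
Visit closet → queue [annex, hall, chapel, workshop, nursery, cellar]
Visit annex → queue [hall, chapel, workshop, nursery, cellar]
Visit hall → queue [chapel, workshop, nursery, cellar]
Visit chapel → queue [workshop, nursery, cellar]
Visit workshop → queue [nursery, cellar]
Visit nursery → queue [cellar]
Visit cellar → queue []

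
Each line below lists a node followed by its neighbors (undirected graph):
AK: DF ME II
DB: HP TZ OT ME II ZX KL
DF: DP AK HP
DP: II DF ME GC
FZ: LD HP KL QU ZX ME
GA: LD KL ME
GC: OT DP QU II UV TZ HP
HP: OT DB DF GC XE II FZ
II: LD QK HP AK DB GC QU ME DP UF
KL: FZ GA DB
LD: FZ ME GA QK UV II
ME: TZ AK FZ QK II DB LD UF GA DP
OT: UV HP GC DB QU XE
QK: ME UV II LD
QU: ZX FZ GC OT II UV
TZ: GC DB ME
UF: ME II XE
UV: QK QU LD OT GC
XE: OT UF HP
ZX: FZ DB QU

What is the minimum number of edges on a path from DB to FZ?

Level 0: DB
Level 1: HP, II, KL, ME, OT, TZ, ZX
Level 2: AK, DF, DP, FZ, GA, GC, LD, QK, QU, UF, UV, XE
FZ first appears at level 2.

2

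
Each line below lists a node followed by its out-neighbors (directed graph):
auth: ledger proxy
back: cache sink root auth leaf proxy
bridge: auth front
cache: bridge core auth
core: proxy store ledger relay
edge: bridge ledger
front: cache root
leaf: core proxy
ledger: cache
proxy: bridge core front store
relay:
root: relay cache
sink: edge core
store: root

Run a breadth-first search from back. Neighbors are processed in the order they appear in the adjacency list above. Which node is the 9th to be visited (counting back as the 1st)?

core

Visit back; enqueue cache, sink, root, auth, leaf, proxy → queue [cache, sink, root, auth, leaf, proxy]
Visit cache; enqueue bridge, core → queue [sink, root, auth, leaf, proxy, bridge, core]
Visit sink; enqueue edge → queue [root, auth, leaf, proxy, bridge, core, edge]
Visit root; enqueue relay → queue [auth, leaf, proxy, bridge, core, edge, relay]
Visit auth; enqueue ledger → queue [leaf, proxy, bridge, core, edge, relay, ledger]
Visit leaf → queue [proxy, bridge, core, edge, relay, ledger]
Visit proxy; enqueue front, store → queue [bridge, core, edge, relay, ledger, front, store]
Visit bridge → queue [core, edge, relay, ledger, front, store]
Visit core → queue [edge, relay, ledger, front, store]
Visit edge → queue [relay, ledger, front, store]
Visit relay → queue [ledger, front, store]
Visit ledger → queue [front, store]
Visit front → queue [store]
Visit store → queue []

Visit order: back, cache, sink, root, auth, leaf, proxy, bridge, core, edge, relay, ledger, front, store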